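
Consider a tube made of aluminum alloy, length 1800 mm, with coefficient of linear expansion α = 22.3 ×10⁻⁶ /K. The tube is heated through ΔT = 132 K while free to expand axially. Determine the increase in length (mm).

ΔL = α·L₀·ΔT = 22.3×10⁻⁶ × 1800 mm × 132.0 K = 5.30 mm.

5.30 mm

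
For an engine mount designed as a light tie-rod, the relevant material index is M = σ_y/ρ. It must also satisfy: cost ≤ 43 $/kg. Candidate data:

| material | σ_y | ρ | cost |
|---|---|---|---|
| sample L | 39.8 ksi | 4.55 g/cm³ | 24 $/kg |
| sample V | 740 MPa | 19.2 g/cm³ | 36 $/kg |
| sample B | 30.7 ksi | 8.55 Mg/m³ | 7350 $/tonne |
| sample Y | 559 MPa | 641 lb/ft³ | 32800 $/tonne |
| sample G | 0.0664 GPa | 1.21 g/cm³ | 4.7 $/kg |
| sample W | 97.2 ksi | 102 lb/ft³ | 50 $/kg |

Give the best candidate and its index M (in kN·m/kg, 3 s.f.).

Screen on constraints: cost ≤ 43 $/kg. Survivors: sample L, sample V, sample B, sample Y, sample G.
In SI units:
  sample L: σ_y = 274.4 MPa, ρ = 4550 kg/m³
  sample V: σ_y = 740.0 MPa, ρ = 19200 kg/m³
  sample B: σ_y = 211.7 MPa, ρ = 8550 kg/m³
  sample Y: σ_y = 559.0 MPa, ρ = 10270 kg/m³
  sample G: σ_y = 66.40 MPa, ρ = 1210 kg/m³
  sample L: M = 60.3 kN·m/kg
  sample G: M = 54.9 kN·m/kg
  sample Y: M = 54.4 kN·m/kg
  sample V: M = 38.5 kN·m/kg
  sample B: M = 24.8 kN·m/kg
Sample L has the largest M.

sample L, M = 60.3 kN·m/kg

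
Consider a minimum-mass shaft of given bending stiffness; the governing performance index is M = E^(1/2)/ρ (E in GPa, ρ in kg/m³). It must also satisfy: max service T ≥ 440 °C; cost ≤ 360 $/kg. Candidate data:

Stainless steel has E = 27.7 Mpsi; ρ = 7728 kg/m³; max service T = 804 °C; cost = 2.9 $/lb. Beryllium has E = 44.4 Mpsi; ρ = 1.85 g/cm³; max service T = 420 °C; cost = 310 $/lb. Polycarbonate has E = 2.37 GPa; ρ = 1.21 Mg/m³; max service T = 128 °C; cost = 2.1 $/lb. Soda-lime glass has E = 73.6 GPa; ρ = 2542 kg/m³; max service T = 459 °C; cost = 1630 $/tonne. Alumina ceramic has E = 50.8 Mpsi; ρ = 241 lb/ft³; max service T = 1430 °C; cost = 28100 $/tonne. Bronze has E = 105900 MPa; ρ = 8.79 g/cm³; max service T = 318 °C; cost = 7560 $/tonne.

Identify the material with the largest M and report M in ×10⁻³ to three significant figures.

Screen on constraints: max service T ≥ 440 °C; cost ≤ 360 $/kg. Survivors: stainless steel, soda-lime glass, alumina ceramic.
Putting every candidate on a common basis:
  stainless steel: E = 191.0 GPa, ρ = 7728 kg/m³
  soda-lime glass: E = 73.60 GPa, ρ = 2542 kg/m³
  alumina ceramic: E = 350.3 GPa, ρ = 3860 kg/m³
  alumina ceramic: M = 4.85×10⁻³
  soda-lime glass: M = 3.37×10⁻³
  stainless steel: M = 1.79×10⁻³
Highest index: alumina ceramic.

alumina ceramic, M = 4.85×10⁻³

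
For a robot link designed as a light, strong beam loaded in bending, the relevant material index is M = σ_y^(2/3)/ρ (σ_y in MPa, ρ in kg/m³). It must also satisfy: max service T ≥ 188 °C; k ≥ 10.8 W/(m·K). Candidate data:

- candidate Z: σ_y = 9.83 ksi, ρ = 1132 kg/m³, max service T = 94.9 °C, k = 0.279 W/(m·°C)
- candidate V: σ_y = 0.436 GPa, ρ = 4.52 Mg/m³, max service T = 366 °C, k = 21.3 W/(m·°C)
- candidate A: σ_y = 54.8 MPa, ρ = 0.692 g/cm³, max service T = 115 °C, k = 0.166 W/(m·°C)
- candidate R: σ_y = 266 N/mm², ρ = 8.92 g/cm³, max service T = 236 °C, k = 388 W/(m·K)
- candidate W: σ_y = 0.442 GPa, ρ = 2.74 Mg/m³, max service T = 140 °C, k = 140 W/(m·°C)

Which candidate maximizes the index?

candidate V

Screen on constraints: max service T ≥ 188 °C; k ≥ 10.8 W/(m·K). Survivors: candidate V, candidate R.
Putting every candidate on a common basis:
  candidate V: σ_y = 436.0 MPa, ρ = 4520 kg/m³
  candidate R: σ_y = 266.0 MPa, ρ = 8920 kg/m³
  candidate V: M = 12.7×10⁻³
  candidate R: M = 4.64×10⁻³
Candidate V has the largest M.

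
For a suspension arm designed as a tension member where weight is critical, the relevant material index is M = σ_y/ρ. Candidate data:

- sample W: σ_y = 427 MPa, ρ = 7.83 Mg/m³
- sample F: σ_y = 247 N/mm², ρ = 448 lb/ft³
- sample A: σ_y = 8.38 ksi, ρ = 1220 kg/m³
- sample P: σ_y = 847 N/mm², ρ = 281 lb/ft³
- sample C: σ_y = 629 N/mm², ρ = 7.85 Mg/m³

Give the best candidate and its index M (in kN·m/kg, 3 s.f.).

sample P, M = 188 kN·m/kg

In SI units:
  sample W: σ_y = 427.0 MPa, ρ = 7830 kg/m³
  sample F: σ_y = 247.0 MPa, ρ = 7176 kg/m³
  sample A: σ_y = 57.78 MPa, ρ = 1220 kg/m³
  sample P: σ_y = 847.0 MPa, ρ = 4501 kg/m³
  sample C: σ_y = 629.0 MPa, ρ = 7850 kg/m³
  sample P: M = 188 kN·m/kg
  sample C: M = 80.1 kN·m/kg
  sample W: M = 54.5 kN·m/kg
  sample A: M = 47.4 kN·m/kg
  sample F: M = 34.4 kN·m/kg
Sample P ranks first.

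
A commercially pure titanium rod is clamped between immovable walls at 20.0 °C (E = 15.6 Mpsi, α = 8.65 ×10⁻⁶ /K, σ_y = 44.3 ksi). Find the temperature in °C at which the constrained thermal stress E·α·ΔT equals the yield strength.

348 °C

E = 15.6 Mpsi = 107.6 GPa.
σ_y = 44.3 ksi = 305.4 MPa.
E·α·ΔT = 305.4 MPa ⇒ ΔT = 305.4 / (107.6×10³ × 8.65×10⁻⁶) = 328.3 K.
T = 20.0 + 328.3 = 348.3 °C.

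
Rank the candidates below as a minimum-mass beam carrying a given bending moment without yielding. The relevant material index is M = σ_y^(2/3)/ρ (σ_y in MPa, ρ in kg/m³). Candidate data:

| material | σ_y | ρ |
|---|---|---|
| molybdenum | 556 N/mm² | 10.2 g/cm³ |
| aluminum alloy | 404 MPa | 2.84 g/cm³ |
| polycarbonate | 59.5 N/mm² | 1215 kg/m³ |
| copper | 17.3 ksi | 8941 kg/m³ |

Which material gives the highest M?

aluminum alloy

In SI units:
  molybdenum: σ_y = 556.0 MPa, ρ = 10200 kg/m³
  aluminum alloy: σ_y = 404.0 MPa, ρ = 2840 kg/m³
  polycarbonate: σ_y = 59.50 MPa, ρ = 1215 kg/m³
  copper: σ_y = 119.3 MPa, ρ = 8941 kg/m³
  aluminum alloy: M = 19.2×10⁻³
  polycarbonate: M = 12.5×10⁻³
  molybdenum: M = 6.63×10⁻³
  copper: M = 2.71×10⁻³
Aluminum alloy has the largest M.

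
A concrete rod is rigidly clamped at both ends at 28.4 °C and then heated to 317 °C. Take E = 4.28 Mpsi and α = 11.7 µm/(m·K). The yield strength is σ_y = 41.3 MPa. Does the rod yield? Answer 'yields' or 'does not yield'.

yields

E = 4.28 Mpsi = 29.51 GPa.
ΔT = 288.6 K. Constrained thermal stress σ = E·α·ΔT = 29.51×10³ MPa × 11.7×10⁻⁶ × 288.6 = 99.6 MPa (compressive).
Compare to σ_y = 41.3 MPa: σ ≥ σ_y, so it yields.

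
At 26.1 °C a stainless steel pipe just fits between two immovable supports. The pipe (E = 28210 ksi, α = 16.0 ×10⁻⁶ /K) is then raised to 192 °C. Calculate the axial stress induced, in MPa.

E = 28210 ksi = 194.5 GPa.
ΔT = 165.9 K. Constrained thermal stress σ = E·α·ΔT = 194.5×10³ MPa × 16.0×10⁻⁶ × 165.9 = 516 MPa (compressive).

516 MPa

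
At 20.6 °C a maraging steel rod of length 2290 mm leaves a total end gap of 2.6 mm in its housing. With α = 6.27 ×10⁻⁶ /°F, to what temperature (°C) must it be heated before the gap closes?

α = 6.27×10⁻⁶/°F × 9/5 = 11.3×10⁻⁶/K.
α·L₀·ΔT = 2.6 mm ⇒ ΔT = 2.6 / (11.3×10⁻⁶ × 2290.0) = 100.6 K.
T = 20.6 + 100.6 = 121.2 °C.

121 °C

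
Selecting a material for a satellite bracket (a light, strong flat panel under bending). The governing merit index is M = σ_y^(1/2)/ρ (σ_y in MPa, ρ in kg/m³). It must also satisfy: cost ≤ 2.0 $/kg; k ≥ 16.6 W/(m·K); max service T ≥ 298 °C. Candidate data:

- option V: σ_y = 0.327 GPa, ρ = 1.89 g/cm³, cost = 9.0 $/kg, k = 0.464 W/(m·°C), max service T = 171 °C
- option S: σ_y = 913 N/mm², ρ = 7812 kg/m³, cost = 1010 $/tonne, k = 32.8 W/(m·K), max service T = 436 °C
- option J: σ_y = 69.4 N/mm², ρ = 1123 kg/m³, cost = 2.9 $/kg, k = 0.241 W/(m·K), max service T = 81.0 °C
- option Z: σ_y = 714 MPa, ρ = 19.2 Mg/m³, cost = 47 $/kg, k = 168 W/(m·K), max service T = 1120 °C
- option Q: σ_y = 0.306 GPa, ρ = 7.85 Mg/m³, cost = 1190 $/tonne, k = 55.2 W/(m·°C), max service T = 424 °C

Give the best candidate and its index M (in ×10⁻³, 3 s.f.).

Screen on constraints: cost ≤ 2.0 $/kg; k ≥ 16.6 W/(m·K); max service T ≥ 298 °C. Survivors: option S, option Q.
Normalizing units and computing the index:
  option S: σ_y = 913.0 MPa, ρ = 7812 kg/m³
  option Q: σ_y = 306.0 MPa, ρ = 7850 kg/m³
  option S: M = 3.87×10⁻³
  option Q: M = 2.23×10⁻³
Option S has the largest M.

option S, M = 3.87×10⁻³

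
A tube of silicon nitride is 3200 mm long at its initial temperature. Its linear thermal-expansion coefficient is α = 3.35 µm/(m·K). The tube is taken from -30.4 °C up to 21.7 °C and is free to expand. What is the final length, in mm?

3200.6 mm

ΔT = 21.7 − (-30.4) = 52.10 K.
ΔL = α·L₀·ΔT = 3.35×10⁻⁶ × 3200 mm × 52.10 K = 0.559 mm.
L = L₀ + ΔL = 3200 + 0.559 = 3200.6 mm.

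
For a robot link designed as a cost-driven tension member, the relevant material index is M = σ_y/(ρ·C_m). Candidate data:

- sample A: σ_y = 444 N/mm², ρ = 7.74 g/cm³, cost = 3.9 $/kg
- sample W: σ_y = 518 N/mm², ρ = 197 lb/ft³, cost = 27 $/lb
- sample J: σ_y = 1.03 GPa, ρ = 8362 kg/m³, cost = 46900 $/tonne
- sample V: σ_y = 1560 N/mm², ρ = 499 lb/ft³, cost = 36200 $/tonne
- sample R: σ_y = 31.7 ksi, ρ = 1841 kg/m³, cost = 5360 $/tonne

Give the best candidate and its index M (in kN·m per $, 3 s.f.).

sample R, M = 22.1 kN·m per $

Convert each candidate to consistent units, then evaluate M:
  sample A: σ_y = 444.0 MPa, ρ = 7740 kg/m³, cost = 3.900 $/kg
  sample W: σ_y = 518.0 MPa, ρ = 3156 kg/m³, cost = 59.52 $/kg
  sample J: σ_y = 1030 MPa, ρ = 8362 kg/m³, cost = 46.90 $/kg
  sample V: σ_y = 1560 MPa, ρ = 7993 kg/m³, cost = 36.20 $/kg
  sample R: σ_y = 218.6 MPa, ρ = 1841 kg/m³, cost = 5.360 $/kg
  sample R: M = 22.1 kN·m per $
  sample A: M = 14.7 kN·m per $
  sample V: M = 5.39 kN·m per $
  sample W: M = 2.76 kN·m per $
  sample J: M = 2.63 kN·m per $
The maximum is for sample R.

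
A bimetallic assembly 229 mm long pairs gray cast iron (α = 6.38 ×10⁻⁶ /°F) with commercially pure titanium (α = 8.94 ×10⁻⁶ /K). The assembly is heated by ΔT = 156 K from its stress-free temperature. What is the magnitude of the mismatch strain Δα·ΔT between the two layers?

gray cast iron: α = 6.38×10⁻⁶/°F × 9/5 = 11.5×10⁻⁶/K.
Δα = |11.5 − 8.94|×10⁻⁶/K = 2.54×10⁻⁶/K.
Mismatch strain = Δα·ΔT = 2.54×10⁻⁶ × 156.0 = 3.97×10⁻⁴.

3.97×10⁻⁴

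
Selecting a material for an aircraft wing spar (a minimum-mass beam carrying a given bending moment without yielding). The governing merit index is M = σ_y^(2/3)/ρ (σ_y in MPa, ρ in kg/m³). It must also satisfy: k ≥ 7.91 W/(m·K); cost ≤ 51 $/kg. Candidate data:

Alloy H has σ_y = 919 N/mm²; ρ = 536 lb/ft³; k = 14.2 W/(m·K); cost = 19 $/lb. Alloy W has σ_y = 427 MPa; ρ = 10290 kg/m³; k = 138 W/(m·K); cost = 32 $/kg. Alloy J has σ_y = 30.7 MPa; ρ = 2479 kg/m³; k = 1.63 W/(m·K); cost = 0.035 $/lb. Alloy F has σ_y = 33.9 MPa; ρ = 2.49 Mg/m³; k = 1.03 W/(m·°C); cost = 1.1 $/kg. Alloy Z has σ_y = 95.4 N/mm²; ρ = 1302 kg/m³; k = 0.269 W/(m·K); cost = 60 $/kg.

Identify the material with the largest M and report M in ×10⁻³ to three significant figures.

Screen on constraints: k ≥ 7.91 W/(m·K); cost ≤ 51 $/kg. Survivors: alloy H, alloy W.
In SI units:
  alloy H: σ_y = 919.0 MPa, ρ = 8586 kg/m³
  alloy W: σ_y = 427.0 MPa, ρ = 10290 kg/m³
  alloy H: M = 11.0×10⁻³
  alloy W: M = 5.51×10⁻³
Alloy H has the largest M.

alloy H, M = 11.0×10⁻³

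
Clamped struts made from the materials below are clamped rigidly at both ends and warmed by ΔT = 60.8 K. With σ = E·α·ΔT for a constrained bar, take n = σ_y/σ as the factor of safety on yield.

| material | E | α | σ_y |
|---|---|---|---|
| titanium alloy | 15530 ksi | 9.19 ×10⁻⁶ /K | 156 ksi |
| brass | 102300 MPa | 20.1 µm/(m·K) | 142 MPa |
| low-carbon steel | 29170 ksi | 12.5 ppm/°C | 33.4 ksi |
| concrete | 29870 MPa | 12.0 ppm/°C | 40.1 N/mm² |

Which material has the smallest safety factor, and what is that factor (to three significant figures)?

Per material, after unit conversion:
  titanium alloy: E = 107.1, α = 9.19, σ_y = 1076 → σ = 59.8 MPa, n = 18.0
  brass: E = 102.3, α = 20.1, σ_y = 142.0 → σ = 125 MPa, n = 1.14
  low-carbon steel: E = 201.1, α = 12.5, σ_y = 230.3 → σ = 153 MPa, n = 1.51
  concrete: E = 29.87, α = 12.0, σ_y = 40.10 → σ = 21.8 MPa, n = 1.84
Brass has the lowest safety factor, n = 1.14.

brass, n = 1.14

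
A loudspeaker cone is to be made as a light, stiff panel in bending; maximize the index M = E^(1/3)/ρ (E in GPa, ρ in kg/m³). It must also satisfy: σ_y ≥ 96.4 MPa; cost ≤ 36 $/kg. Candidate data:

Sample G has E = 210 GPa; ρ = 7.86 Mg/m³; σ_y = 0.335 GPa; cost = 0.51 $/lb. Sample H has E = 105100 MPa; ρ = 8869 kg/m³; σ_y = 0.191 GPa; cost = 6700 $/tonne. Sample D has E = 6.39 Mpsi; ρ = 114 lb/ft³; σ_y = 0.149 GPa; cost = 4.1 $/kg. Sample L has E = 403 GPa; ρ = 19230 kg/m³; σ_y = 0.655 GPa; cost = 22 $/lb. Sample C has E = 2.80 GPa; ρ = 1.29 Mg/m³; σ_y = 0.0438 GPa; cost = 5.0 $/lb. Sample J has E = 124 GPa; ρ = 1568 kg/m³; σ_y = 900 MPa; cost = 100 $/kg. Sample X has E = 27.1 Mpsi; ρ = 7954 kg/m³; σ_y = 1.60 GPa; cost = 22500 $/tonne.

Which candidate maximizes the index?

sample D

Screen on constraints: σ_y ≥ 96.4 MPa; cost ≤ 36 $/kg. Survivors: sample G, sample H, sample D, sample X.
In SI units:
  sample G: E = 210.0 GPa, ρ = 7860 kg/m³
  sample H: E = 105.1 GPa, ρ = 8869 kg/m³
  sample D: E = 44.06 GPa, ρ = 1826 kg/m³
  sample X: E = 186.8 GPa, ρ = 7954 kg/m³
  sample D: M = 1.93×10⁻³
  sample G: M = 0.756×10⁻³
  sample X: M = 0.719×10⁻³
  sample H: M = 0.532×10⁻³
Sample D ranks first.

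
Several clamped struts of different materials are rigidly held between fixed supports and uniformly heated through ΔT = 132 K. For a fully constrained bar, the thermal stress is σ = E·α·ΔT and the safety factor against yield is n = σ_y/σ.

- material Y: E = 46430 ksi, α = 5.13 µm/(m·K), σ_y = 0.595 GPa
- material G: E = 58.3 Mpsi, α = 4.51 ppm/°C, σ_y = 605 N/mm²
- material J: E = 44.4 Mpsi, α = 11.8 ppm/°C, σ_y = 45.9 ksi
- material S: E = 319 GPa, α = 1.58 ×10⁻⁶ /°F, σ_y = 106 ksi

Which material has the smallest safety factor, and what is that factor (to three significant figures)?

material J, n = 0.664

Per material, after unit conversion:
  material Y: E = 320.1, α = 5.13, σ_y = 595.0 → σ = 217 MPa, n = 2.74
  material G: E = 402.0, α = 4.51, σ_y = 605.0 → σ = 239 MPa, n = 2.53
  material J: E = 306.1, α = 11.8, σ_y = 316.5 → σ = 477 MPa, n = 0.664
  material S: E = 319.0, α = 2.84, σ_y = 730.8 → σ = 120 MPa, n = 6.10
The minimum is material J at n = 0.664.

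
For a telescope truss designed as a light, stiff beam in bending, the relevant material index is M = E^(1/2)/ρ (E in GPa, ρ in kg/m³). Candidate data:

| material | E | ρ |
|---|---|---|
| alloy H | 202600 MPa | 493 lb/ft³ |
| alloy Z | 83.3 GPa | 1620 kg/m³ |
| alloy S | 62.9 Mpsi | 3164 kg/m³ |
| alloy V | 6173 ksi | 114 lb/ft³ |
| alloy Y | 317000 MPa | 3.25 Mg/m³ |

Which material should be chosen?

alloy S

Normalizing units and computing the index:
  alloy H: E = 202.6 GPa, ρ = 7897 kg/m³
  alloy Z: E = 83.30 GPa, ρ = 1620 kg/m³
  alloy S: E = 433.7 GPa, ρ = 3164 kg/m³
  alloy V: E = 42.56 GPa, ρ = 1826 kg/m³
  alloy Y: E = 317.0 GPa, ρ = 3250 kg/m³
  alloy S: M = 6.58×10⁻³
  alloy Z: M = 5.63×10⁻³
  alloy Y: M = 5.48×10⁻³
  alloy V: M = 3.57×10⁻³
  alloy H: M = 1.80×10⁻³
Highest index: alloy S.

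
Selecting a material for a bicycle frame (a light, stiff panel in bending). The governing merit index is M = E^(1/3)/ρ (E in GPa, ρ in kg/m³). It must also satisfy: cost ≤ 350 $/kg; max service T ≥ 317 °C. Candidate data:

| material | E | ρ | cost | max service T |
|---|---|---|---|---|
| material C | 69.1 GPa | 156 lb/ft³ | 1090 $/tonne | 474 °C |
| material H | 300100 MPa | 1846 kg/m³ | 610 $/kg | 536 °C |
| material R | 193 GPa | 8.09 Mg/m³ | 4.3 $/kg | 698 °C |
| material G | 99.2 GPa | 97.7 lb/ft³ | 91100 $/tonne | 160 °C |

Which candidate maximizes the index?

material C

Screen on constraints: cost ≤ 350 $/kg; max service T ≥ 317 °C. Survivors: material C, material R.
Normalizing units and computing the index:
  material C: E = 69.10 GPa, ρ = 2499 kg/m³
  material R: E = 193.0 GPa, ρ = 8090 kg/m³
  material C: M = 1.64×10⁻³
  material R: M = 0.714×10⁻³
Highest index: material C.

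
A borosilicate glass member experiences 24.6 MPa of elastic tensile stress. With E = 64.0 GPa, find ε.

ε = σ/E = 24.6 / 64000 = 3.84×10⁻⁴.

3.84×10⁻⁴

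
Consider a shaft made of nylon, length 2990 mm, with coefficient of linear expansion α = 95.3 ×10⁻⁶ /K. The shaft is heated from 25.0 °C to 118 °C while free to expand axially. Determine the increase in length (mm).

26.5 mm

ΔT = 118 − 25.0 = 93.00 K.
ΔL = α·L₀·ΔT = 95.3×10⁻⁶ × 2990 mm × 93.00 K = 26.5 mm.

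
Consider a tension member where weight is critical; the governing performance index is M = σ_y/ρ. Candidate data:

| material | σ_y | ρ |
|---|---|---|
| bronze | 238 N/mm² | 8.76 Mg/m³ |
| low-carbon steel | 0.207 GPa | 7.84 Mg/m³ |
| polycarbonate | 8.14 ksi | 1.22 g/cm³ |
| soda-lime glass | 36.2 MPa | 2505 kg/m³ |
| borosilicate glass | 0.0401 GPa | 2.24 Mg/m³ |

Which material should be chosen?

polycarbonate

In SI units:
  bronze: σ_y = 238.0 MPa, ρ = 8760 kg/m³
  low-carbon steel: σ_y = 207.0 MPa, ρ = 7840 kg/m³
  polycarbonate: σ_y = 56.12 MPa, ρ = 1220 kg/m³
  soda-lime glass: σ_y = 36.20 MPa, ρ = 2505 kg/m³
  borosilicate glass: σ_y = 40.10 MPa, ρ = 2240 kg/m³
  polycarbonate: M = 46.0 kN·m/kg
  bronze: M = 27.2 kN·m/kg
  low-carbon steel: M = 26.4 kN·m/kg
  borosilicate glass: M = 17.9 kN·m/kg
  soda-lime glass: M = 14.5 kN·m/kg
Polycarbonate has the largest M.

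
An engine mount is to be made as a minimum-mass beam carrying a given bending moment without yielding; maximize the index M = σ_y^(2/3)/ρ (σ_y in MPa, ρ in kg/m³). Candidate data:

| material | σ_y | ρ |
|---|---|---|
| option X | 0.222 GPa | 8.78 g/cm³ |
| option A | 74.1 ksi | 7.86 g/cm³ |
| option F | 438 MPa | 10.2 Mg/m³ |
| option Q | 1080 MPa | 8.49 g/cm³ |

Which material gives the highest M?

In SI units:
  option X: σ_y = 222.0 MPa, ρ = 8780 kg/m³
  option A: σ_y = 510.9 MPa, ρ = 7860 kg/m³
  option F: σ_y = 438.0 MPa, ρ = 10200 kg/m³
  option Q: σ_y = 1080 MPa, ρ = 8490 kg/m³
  option Q: M = 12.4×10⁻³
  option A: M = 8.13×10⁻³
  option F: M = 5.65×10⁻³
  option X: M = 4.18×10⁻³
Option Q has the largest M.

option Q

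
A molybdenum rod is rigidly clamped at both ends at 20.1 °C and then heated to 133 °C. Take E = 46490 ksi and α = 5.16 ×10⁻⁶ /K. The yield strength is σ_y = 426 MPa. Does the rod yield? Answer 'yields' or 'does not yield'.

E = 46490 ksi = 320.5 GPa.
ΔT = 112.9 K. Constrained thermal stress σ = E·α·ΔT = 320.5×10³ MPa × 5.16×10⁻⁶ × 112.9 = 187 MPa (compressive).
Compare to σ_y = 426 MPa: σ < σ_y, so it does not yield.

does not yield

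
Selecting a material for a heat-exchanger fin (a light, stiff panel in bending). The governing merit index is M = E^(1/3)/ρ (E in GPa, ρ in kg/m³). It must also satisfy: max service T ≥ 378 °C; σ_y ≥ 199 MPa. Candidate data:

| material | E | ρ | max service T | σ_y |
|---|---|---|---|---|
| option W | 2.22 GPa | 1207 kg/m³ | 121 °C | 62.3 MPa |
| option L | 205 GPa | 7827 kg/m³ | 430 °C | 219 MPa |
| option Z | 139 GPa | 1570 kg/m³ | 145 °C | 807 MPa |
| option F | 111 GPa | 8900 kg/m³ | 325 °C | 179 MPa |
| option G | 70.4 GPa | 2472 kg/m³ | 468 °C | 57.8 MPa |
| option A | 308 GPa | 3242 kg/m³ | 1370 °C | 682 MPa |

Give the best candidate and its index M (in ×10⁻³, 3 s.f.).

Screen on constraints: max service T ≥ 378 °C; σ_y ≥ 199 MPa. Survivors: option L, option A.
Evaluate M for each candidate:
  option A: M = 2.08×10⁻³
  option L: M = 0.753×10⁻³
The maximum is for option A.

option A, M = 2.08×10⁻³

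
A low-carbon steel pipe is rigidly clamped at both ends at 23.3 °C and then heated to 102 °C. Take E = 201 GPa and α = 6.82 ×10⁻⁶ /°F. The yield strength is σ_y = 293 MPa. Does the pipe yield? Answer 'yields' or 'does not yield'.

does not yield

α = 6.82×10⁻⁶/°F × 9/5 = 12.3×10⁻⁶/K.
ΔT = 78.70 K. Constrained thermal stress σ = E·α·ΔT = 201.0×10³ MPa × 12.3×10⁻⁶ × 78.70 = 194 MPa (compressive).
Compare to σ_y = 293 MPa: σ < σ_y, so it does not yield.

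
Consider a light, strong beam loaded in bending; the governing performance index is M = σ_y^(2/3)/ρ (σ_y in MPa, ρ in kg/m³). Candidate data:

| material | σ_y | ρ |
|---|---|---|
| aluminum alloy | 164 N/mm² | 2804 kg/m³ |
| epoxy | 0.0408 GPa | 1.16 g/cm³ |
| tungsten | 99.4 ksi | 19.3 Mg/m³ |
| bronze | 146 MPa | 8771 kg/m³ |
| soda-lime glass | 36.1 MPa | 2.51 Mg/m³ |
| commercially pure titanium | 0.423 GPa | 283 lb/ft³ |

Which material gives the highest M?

commercially pure titanium

Putting every candidate on a common basis:
  aluminum alloy: σ_y = 164.0 MPa, ρ = 2804 kg/m³
  epoxy: σ_y = 40.80 MPa, ρ = 1160 kg/m³
  tungsten: σ_y = 685.3 MPa, ρ = 19300 kg/m³
  bronze: σ_y = 146.0 MPa, ρ = 8771 kg/m³
  soda-lime glass: σ_y = 36.10 MPa, ρ = 2510 kg/m³
  commercially pure titanium: σ_y = 423.0 MPa, ρ = 4533 kg/m³
  commercially pure titanium: M = 12.4×10⁻³
  aluminum alloy: M = 10.7×10⁻³
  epoxy: M = 10.2×10⁻³
  soda-lime glass: M = 4.35×10⁻³
  tungsten: M = 4.03×10⁻³
  bronze: M = 3.16×10⁻³
Highest index: commercially pure titanium.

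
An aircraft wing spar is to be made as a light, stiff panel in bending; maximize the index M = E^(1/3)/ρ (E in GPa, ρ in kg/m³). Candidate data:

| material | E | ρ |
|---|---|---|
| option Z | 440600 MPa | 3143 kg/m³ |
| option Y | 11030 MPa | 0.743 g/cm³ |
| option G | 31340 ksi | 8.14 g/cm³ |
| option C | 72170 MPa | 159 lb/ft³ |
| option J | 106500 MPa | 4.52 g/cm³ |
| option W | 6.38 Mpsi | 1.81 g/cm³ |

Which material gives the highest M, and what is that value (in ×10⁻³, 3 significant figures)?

Putting every candidate on a common basis:
  option Z: E = 440.6 GPa, ρ = 3143 kg/m³
  option Y: E = 11.03 GPa, ρ = 743.0 kg/m³
  option G: E = 216.1 GPa, ρ = 8140 kg/m³
  option C: E = 72.17 GPa, ρ = 2547 kg/m³
  option J: E = 106.5 GPa, ρ = 4520 kg/m³
  option W: E = 43.99 GPa, ρ = 1810 kg/m³
  option Y: M = 3.00×10⁻³
  option Z: M = 2.42×10⁻³
  option W: M = 1.95×10⁻³
  option C: M = 1.63×10⁻³
  option J: M = 1.05×10⁻³
  option G: M = 0.737×10⁻³
The maximum is for option Y.

option Y, M = 3.00×10⁻³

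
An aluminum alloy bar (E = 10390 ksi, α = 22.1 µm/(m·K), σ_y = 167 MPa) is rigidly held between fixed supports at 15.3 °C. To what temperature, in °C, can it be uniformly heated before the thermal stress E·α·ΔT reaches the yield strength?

121 °C

E = 10390 ksi = 71.64 GPa.
E·α·ΔT = 167.0 MPa ⇒ ΔT = 167.0 / (71.64×10³ × 22.1×10⁻⁶) = 105.5 K.
T = 15.3 + 105.5 = 120.8 °C.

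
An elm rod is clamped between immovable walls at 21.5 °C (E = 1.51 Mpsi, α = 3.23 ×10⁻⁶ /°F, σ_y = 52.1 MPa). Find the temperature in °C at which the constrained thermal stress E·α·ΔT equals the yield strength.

E = 1.51 Mpsi = 10.41 GPa.
α = 3.23×10⁻⁶/°F × 9/5 = 5.81×10⁻⁶/K.
E·α·ΔT = 52.10 MPa ⇒ ΔT = 52.10 / (10.41×10³ × 5.81×10⁻⁶) = 860.7 K.
T = 21.5 + 860.7 = 882.2 °C.

882 °C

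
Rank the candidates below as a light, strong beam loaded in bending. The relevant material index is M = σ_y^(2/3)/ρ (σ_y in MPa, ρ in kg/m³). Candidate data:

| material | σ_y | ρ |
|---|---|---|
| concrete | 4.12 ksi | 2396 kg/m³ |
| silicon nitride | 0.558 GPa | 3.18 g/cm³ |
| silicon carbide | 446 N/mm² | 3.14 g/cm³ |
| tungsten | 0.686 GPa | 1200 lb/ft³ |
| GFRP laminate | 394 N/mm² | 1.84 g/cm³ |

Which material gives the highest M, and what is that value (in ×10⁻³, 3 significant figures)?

GFRP laminate, M = 29.2×10⁻³

Putting every candidate on a common basis:
  concrete: σ_y = 28.41 MPa, ρ = 2396 kg/m³
  silicon nitride: σ_y = 558.0 MPa, ρ = 3180 kg/m³
  silicon carbide: σ_y = 446.0 MPa, ρ = 3140 kg/m³
  tungsten: σ_y = 686.0 MPa, ρ = 19220 kg/m³
  GFRP laminate: σ_y = 394.0 MPa, ρ = 1840 kg/m³
  GFRP laminate: M = 29.2×10⁻³
  silicon nitride: M = 21.3×10⁻³
  silicon carbide: M = 18.6×10⁻³
  tungsten: M = 4.05×10⁻³
  concrete: M = 3.89×10⁻³
GFRP laminate ranks first.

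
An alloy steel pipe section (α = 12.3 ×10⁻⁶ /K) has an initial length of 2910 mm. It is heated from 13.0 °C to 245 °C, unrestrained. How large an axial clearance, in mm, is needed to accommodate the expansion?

8.30 mm

ΔT = 245 − 13.0 = 232.0 K.
ΔL = α·L₀·ΔT = 12.3×10⁻⁶ × 2910 mm × 232.0 K = 8.30 mm.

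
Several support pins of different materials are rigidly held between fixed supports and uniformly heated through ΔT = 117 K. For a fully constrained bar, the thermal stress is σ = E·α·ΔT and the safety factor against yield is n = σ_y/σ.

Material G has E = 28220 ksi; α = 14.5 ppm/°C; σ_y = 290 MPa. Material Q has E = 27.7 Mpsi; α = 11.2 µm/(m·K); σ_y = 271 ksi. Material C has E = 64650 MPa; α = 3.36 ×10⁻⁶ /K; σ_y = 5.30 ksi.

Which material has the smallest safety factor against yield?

With everything in SI (GPa, ×10⁻⁶/K, MPa):
  material G: E = 194.6, α = 14.5, σ_y = 290.0 → σ = 330 MPa, n = 0.879
  material Q: E = 191.0, α = 11.2, σ_y = 1868 → σ = 250 MPa, n = 7.47
  material C: E = 64.65, α = 3.36, σ_y = 36.54 → σ = 25.4 MPa, n = 1.44
Smallest n: material G with n = 0.879.

material G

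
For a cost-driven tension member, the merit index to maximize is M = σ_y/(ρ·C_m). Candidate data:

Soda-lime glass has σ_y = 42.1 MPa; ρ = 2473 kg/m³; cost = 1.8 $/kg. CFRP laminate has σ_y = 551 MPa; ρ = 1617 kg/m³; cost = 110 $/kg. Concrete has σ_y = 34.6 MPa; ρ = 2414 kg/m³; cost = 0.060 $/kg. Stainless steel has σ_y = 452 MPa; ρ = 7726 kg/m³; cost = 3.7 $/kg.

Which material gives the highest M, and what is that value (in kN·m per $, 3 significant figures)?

concrete, M = 239 kN·m per $

Per-candidate index values:
  concrete: M = 239 kN·m per $
  stainless steel: M = 15.8 kN·m per $
  soda-lime glass: M = 9.46 kN·m per $
  CFRP laminate: M = 3.10 kN·m per $
Highest index: concrete.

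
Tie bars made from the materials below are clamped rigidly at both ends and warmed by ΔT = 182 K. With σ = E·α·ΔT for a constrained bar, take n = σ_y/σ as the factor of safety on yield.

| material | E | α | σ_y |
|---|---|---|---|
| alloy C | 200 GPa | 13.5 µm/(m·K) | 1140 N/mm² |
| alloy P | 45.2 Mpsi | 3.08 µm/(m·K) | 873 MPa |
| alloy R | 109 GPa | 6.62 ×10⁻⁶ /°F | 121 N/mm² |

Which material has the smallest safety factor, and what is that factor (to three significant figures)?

Per material, after unit conversion:
  alloy C: E = 200.0, α = 13.5, σ_y = 1140 → σ = 491 MPa, n = 2.32
  alloy P: E = 311.6, α = 3.08, σ_y = 873.0 → σ = 175 MPa, n = 5.00
  alloy R: E = 109.0, α = 11.9, σ_y = 121.0 → σ = 236 MPa, n = 0.512
Smallest n: alloy R with n = 0.512.

alloy R, n = 0.512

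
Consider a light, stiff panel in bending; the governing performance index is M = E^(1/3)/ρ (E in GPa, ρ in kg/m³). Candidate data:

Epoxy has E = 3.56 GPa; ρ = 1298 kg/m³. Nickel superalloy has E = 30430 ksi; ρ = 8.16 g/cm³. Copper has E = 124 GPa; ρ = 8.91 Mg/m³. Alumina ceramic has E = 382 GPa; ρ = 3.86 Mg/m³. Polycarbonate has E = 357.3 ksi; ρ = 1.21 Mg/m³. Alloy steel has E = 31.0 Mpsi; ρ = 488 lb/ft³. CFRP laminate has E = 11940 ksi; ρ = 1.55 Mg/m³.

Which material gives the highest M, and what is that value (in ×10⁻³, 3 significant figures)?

Convert each candidate to consistent units, then evaluate M:
  epoxy: E = 3.560 GPa, ρ = 1298 kg/m³
  nickel superalloy: E = 209.8 GPa, ρ = 8160 kg/m³
  copper: E = 124.0 GPa, ρ = 8910 kg/m³
  alumina ceramic: E = 382.0 GPa, ρ = 3860 kg/m³
  polycarbonate: E = 2.463 GPa, ρ = 1210 kg/m³
  alloy steel: E = 213.7 GPa, ρ = 7817 kg/m³
  CFRP laminate: E = 82.32 GPa, ρ = 1550 kg/m³
  CFRP laminate: M = 2.81×10⁻³
  alumina ceramic: M = 1.88×10⁻³
  epoxy: M = 1.18×10⁻³
  polycarbonate: M = 1.12×10⁻³
  alloy steel: M = 0.765×10⁻³
  nickel superalloy: M = 0.728×10⁻³
  copper: M = 0.560×10⁻³
CFRP laminate ranks first.

CFRP laminate, M = 2.81×10⁻³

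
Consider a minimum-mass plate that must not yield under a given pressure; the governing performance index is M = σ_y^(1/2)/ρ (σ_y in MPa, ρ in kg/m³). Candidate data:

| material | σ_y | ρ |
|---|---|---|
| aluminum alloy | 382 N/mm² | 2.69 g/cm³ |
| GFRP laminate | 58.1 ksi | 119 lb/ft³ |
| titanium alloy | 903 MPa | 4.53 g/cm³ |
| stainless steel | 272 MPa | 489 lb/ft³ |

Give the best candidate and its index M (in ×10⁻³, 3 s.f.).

GFRP laminate, M = 10.5×10⁻³

In SI units:
  aluminum alloy: σ_y = 382.0 MPa, ρ = 2690 kg/m³
  GFRP laminate: σ_y = 400.6 MPa, ρ = 1906 kg/m³
  titanium alloy: σ_y = 903.0 MPa, ρ = 4530 kg/m³
  stainless steel: σ_y = 272.0 MPa, ρ = 7833 kg/m³
  GFRP laminate: M = 10.5×10⁻³
  aluminum alloy: M = 7.27×10⁻³
  titanium alloy: M = 6.63×10⁻³
  stainless steel: M = 2.11×10⁻³
Highest index: GFRP laminate.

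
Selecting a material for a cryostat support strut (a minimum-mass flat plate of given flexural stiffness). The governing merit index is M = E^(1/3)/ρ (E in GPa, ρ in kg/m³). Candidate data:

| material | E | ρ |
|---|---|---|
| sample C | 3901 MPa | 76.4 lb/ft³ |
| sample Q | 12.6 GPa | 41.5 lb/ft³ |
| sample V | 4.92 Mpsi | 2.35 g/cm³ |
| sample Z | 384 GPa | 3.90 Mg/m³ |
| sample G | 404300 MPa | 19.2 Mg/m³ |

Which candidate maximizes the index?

Convert each candidate to consistent units, then evaluate M:
  sample C: E = 3.901 GPa, ρ = 1224 kg/m³
  sample Q: E = 12.60 GPa, ρ = 664.8 kg/m³
  sample V: E = 33.92 GPa, ρ = 2350 kg/m³
  sample Z: E = 384.0 GPa, ρ = 3900 kg/m³
  sample G: E = 404.3 GPa, ρ = 19200 kg/m³
  sample Q: M = 3.50×10⁻³
  sample Z: M = 1.86×10⁻³
  sample V: M = 1.38×10⁻³
  sample C: M = 1.29×10⁻³
  sample G: M = 0.385×10⁻³
Highest index: sample Q.

sample Q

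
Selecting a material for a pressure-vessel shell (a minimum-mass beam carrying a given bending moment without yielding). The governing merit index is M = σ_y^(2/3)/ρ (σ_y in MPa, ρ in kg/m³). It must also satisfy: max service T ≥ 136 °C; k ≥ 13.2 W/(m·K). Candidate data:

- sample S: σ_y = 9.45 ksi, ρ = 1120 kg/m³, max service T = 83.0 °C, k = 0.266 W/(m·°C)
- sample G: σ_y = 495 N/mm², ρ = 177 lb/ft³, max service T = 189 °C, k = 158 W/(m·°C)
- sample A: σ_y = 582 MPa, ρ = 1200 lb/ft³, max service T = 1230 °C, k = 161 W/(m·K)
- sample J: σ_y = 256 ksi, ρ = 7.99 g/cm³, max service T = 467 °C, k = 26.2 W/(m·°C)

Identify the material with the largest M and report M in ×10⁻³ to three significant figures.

Screen on constraints: max service T ≥ 136 °C; k ≥ 13.2 W/(m·K). Survivors: sample G, sample A, sample J.
In SI units:
  sample G: σ_y = 495.0 MPa, ρ = 2835 kg/m³
  sample A: σ_y = 582.0 MPa, ρ = 19220 kg/m³
  sample J: σ_y = 1765 MPa, ρ = 7990 kg/m³
  sample G: M = 22.1×10⁻³
  sample J: M = 18.3×10⁻³
  sample A: M = 3.63×10⁻³
The maximum is for sample G.

sample G, M = 22.1×10⁻³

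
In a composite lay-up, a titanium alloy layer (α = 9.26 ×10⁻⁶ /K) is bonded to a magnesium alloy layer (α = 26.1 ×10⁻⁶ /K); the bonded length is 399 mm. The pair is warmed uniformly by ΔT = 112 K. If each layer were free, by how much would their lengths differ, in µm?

Δα = |9.26 − 26.1|×10⁻⁶/K = 16.8×10⁻⁶/K.
ΔL_mismatch = Δα·L·ΔT = 16.8×10⁻⁶ × 399.0 mm × 112.0 K = 753 µm.

753 µm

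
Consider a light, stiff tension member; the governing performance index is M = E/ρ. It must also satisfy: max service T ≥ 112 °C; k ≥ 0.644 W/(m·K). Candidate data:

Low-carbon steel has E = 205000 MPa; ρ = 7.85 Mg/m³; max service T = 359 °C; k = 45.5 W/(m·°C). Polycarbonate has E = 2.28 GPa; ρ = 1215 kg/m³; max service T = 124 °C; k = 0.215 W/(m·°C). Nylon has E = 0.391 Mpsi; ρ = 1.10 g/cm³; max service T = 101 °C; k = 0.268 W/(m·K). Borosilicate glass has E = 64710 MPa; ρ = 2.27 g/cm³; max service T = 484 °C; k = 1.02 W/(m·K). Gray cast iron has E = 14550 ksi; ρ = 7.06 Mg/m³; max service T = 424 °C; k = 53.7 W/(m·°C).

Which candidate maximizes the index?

Screen on constraints: max service T ≥ 112 °C; k ≥ 0.644 W/(m·K). Survivors: low-carbon steel, borosilicate glass, gray cast iron.
In SI units:
  low-carbon steel: E = 205.0 GPa, ρ = 7850 kg/m³
  borosilicate glass: E = 64.71 GPa, ρ = 2270 kg/m³
  gray cast iron: E = 100.3 GPa, ρ = 7060 kg/m³
  borosilicate glass: M = 28.5 MN·m/kg
  low-carbon steel: M = 26.1 MN·m/kg
  gray cast iron: M = 14.2 MN·m/kg
Borosilicate glass ranks first.

borosilicate glass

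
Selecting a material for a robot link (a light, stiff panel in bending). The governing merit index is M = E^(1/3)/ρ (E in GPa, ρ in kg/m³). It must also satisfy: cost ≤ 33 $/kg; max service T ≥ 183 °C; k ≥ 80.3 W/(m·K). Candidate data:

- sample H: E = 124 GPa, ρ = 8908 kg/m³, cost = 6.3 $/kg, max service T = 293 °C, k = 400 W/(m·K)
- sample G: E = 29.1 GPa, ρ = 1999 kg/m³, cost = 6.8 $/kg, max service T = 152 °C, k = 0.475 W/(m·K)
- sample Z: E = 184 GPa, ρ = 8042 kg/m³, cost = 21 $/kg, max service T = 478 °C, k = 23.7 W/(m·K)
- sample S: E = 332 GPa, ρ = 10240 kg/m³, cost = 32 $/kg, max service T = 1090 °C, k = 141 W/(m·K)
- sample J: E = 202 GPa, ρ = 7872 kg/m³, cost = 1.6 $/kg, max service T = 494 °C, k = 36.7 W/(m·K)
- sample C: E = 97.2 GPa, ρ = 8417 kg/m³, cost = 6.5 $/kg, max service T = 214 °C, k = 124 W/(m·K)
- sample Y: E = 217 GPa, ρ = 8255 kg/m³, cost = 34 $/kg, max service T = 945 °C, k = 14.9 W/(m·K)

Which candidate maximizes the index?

sample S

Screen on constraints: cost ≤ 33 $/kg; max service T ≥ 183 °C; k ≥ 80.3 W/(m·K). Survivors: sample H, sample S, sample C.
Computing M directly (units already consistent):
  sample S: M = 0.676×10⁻³
  sample H: M = 0.560×10⁻³
  sample C: M = 0.546×10⁻³
Sample S has the largest M.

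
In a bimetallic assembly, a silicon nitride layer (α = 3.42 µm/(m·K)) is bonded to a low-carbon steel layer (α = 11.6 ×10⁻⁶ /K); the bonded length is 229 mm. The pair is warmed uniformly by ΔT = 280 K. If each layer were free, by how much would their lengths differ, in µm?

525 µm

Δα = |3.42 − 11.6|×10⁻⁶/K = 8.18×10⁻⁶/K.
ΔL_mismatch = Δα·L·ΔT = 8.18×10⁻⁶ × 229.0 mm × 280.0 K = 525 µm.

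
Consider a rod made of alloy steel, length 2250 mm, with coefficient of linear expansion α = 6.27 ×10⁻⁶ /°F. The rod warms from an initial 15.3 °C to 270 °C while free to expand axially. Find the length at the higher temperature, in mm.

2256.5 mm

Convert α: 6.27×10⁻⁶/°F × (9/5) = 11.3×10⁻⁶/K.
ΔT = 270 − 15.3 = 254.7 K.
ΔL = α·L₀·ΔT = 11.3×10⁻⁶ × 2250 mm × 254.7 K = 6.47 mm.
L = L₀ + ΔL = 2250 + 6.47 = 2256.5 mm.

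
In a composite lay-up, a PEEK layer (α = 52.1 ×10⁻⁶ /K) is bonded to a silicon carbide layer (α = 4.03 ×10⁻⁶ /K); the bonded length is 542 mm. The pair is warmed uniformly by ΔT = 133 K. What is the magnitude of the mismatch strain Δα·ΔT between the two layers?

6.39×10⁻³

Δα = |52.1 − 4.03|×10⁻⁶/K = 48.1×10⁻⁶/K.
Mismatch strain = Δα·ΔT = 48.1×10⁻⁶ × 133.0 = 6.39×10⁻³.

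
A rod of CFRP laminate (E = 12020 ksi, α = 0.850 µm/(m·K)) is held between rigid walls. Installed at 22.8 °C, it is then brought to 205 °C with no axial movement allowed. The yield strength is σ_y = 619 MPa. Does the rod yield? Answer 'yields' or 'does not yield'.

E = 12020 ksi = 82.88 GPa.
ΔT = 182.2 K. Constrained thermal stress σ = E·α·ΔT = 82.88×10³ MPa × 0.850×10⁻⁶ × 182.2 = 12.8 MPa (compressive).
Compare to σ_y = 619 MPa: σ < σ_y, so it does not yield.

does not yield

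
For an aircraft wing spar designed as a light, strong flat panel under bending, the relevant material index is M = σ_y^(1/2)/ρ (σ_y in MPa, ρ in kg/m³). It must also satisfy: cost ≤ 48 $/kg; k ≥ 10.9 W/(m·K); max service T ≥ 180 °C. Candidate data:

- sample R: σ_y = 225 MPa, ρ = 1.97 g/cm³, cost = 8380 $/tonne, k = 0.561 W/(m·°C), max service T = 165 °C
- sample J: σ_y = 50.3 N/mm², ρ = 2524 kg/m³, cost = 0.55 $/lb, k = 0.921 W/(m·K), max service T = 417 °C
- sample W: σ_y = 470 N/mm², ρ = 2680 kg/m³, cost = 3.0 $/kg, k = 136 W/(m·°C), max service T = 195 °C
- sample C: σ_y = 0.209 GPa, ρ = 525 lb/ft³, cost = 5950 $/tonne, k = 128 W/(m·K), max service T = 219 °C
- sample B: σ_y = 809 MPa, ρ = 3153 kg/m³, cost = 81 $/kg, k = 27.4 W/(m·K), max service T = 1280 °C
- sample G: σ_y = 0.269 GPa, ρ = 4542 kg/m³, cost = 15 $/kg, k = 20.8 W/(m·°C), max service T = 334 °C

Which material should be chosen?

sample W

Screen on constraints: cost ≤ 48 $/kg; k ≥ 10.9 W/(m·K); max service T ≥ 180 °C. Survivors: sample W, sample C, sample G.
After converting to SI:
  sample W: σ_y = 470.0 MPa, ρ = 2680 kg/m³
  sample C: σ_y = 209.0 MPa, ρ = 8410 kg/m³
  sample G: σ_y = 269.0 MPa, ρ = 4542 kg/m³
  sample W: M = 8.09×10⁻³
  sample G: M = 3.61×10⁻³
  sample C: M = 1.72×10⁻³
The maximum is for sample W.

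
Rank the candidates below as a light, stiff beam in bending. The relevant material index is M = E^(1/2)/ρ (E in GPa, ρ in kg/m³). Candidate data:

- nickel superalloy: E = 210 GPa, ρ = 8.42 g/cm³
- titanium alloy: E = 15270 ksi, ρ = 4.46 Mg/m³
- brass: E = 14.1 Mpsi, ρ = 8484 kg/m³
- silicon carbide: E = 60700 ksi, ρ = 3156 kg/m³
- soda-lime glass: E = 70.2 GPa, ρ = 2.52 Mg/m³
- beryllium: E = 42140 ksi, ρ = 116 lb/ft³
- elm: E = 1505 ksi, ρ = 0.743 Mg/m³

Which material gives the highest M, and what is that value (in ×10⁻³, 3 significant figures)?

beryllium, M = 9.17×10⁻³

Convert each candidate to consistent units, then evaluate M:
  nickel superalloy: E = 210.0 GPa, ρ = 8420 kg/m³
  titanium alloy: E = 105.3 GPa, ρ = 4460 kg/m³
  brass: E = 97.22 GPa, ρ = 8484 kg/m³
  silicon carbide: E = 418.5 GPa, ρ = 3156 kg/m³
  soda-lime glass: E = 70.20 GPa, ρ = 2520 kg/m³
  beryllium: E = 290.5 GPa, ρ = 1858 kg/m³
  elm: E = 10.38 GPa, ρ = 743.0 kg/m³
  beryllium: M = 9.17×10⁻³
  silicon carbide: M = 6.48×10⁻³
  elm: M = 4.34×10⁻³
  soda-lime glass: M = 3.32×10⁻³
  titanium alloy: M = 2.30×10⁻³
  nickel superalloy: M = 1.72×10⁻³
  brass: M = 1.16×10⁻³
Beryllium ranks first.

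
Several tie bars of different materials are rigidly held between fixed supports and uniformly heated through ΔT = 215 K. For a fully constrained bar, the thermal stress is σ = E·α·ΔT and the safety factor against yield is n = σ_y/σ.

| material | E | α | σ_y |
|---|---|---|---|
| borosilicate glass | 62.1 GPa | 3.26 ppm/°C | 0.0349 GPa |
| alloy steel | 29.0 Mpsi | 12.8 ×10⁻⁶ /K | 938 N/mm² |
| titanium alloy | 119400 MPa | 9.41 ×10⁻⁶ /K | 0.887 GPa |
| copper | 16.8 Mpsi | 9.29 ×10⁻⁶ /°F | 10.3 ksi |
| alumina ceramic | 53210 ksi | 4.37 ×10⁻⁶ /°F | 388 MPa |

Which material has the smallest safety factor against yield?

Per material, after unit conversion:
  borosilicate glass: E = 62.10, α = 3.26, σ_y = 34.90 → σ = 43.5 MPa, n = 0.802
  alloy steel: E = 199.9, α = 12.8, σ_y = 938.0 → σ = 550 MPa, n = 1.70
  titanium alloy: E = 119.4, α = 9.41, σ_y = 887.0 → σ = 242 MPa, n = 3.67
  copper: E = 115.8, α = 16.7, σ_y = 71.02 → σ = 416 MPa, n = 0.171
  alumina ceramic: E = 366.9, α = 7.87, σ_y = 388.0 → σ = 620 MPa, n = 0.625
The minimum is copper at n = 0.171.

copper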